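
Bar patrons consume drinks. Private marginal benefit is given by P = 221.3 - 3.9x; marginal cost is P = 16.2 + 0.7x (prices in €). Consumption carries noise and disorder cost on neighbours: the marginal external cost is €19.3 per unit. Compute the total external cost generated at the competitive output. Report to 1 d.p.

€860.5

Market equilibrium (private): 16.2 + 0.7x = 221.3 - 3.9x → x_m = 44.5870.
Total external cost = MEC × x_m = 19.3 × 44.5870 = 860.5291.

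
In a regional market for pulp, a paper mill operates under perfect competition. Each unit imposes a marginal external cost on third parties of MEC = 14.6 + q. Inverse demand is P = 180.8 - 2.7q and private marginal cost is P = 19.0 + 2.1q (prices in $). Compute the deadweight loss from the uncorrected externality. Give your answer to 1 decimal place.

Market equilibrium (private): 19.0 + 2.1q = 180.8 - 2.7q → q_m = 33.7083.
Social marginal cost = private MC + MEC = 33.6 + 3.1q.
Set SMC = demand: 33.6 + 3.1q = 180.8 - 2.7q → q* = 25.3793.
The welfare-loss triangle has base |q_m − q*| and height MEC(q_m) (the vertical gap between SMC and demand is zero at q* and MEC at q_m).
DWL = ½ × 8.3290 × 48.3083 = 201.1799.

DWL = $201.2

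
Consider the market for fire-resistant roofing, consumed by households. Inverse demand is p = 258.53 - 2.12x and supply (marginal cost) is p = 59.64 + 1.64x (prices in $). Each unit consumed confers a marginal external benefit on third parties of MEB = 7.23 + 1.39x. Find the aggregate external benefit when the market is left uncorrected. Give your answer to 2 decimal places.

$2327.06

Market equilibrium (private): 59.64 + 1.64x = 258.53 - 2.12x → x_m = 52.8963.
Total external benefit = ∫₀^{x_m} (7.23 + 1.39x) dx = 7.23×52.8963 + ½×1.39×52.8963² = 2327.0631.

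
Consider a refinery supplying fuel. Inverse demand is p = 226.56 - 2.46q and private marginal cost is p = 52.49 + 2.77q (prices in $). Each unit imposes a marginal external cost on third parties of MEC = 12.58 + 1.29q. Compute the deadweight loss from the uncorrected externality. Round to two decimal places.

Market equilibrium (private): 52.49 + 2.77q = 226.56 - 2.46q → q_m = 33.2830.
Social marginal cost = private MC + MEC = 65.07 + 4.06q.
Set SMC = demand: 65.07 + 4.06q = 226.56 - 2.46q → q* = 24.7684.
Between q* and q_m the wedge SMC − demand runs linearly from 0 to MEC(q_m), so the loss is a triangle.
DWL = ½ × 8.5146 × 55.5150 = 236.3440.

DWL = $236.34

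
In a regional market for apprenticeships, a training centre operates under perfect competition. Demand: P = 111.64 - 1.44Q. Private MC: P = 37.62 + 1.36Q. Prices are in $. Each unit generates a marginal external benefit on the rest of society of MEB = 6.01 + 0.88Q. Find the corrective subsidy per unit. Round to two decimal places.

Social marginal cost = private MC − MEB = 31.61 + 0.48Q.
Set SMC = demand: 31.61 + 0.48Q = 111.64 - 1.44Q → Q* = 41.6823.
The Pigouvian subsidy equals MEB at Q*: 6.01 + 0.88×41.6823 = 42.6904.

subsidy = $42.69 per unit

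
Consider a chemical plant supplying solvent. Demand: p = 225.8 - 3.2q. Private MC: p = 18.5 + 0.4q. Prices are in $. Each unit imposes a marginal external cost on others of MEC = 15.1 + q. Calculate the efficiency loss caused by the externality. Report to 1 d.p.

Market equilibrium (private): 18.5 + 0.4q = 225.8 - 3.2q → q_m = 57.5833.
Social marginal cost = private MC + MEC = 33.6 + 1.4q.
Set SMC = demand: 33.6 + 1.4q = 225.8 - 3.2q → q* = 41.7826.
Between q* and q_m the wedge SMC − demand runs linearly from 0 to MEC(q_m), so the loss is a triangle.
DWL = ½ × 15.8007 × 72.6833 = 574.2235.

DWL = $574.2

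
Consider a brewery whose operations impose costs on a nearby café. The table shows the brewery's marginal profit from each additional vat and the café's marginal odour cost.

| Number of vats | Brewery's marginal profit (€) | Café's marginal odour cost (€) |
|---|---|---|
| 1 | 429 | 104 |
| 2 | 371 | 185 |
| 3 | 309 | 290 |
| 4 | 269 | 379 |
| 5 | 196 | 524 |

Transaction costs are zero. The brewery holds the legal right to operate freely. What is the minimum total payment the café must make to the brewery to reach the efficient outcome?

€465

Left alone the brewery would choose level 5 (marginal profit stays positive).
Efficient level: k* = 3 (marginal profit ≥ marginal odour cost through 3).
The café must at least cover the brewery's forgone profit from cutting 5→3: 269 + 196 = 465.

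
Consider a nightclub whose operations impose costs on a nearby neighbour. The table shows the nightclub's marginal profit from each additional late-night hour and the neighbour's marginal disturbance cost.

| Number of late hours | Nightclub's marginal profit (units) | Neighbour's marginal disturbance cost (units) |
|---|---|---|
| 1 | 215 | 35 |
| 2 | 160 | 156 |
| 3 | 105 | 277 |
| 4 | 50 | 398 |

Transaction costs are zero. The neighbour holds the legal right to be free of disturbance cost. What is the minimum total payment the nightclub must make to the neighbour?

191

Efficient level: marginal profit ≥ marginal disturbance cost through level 2, so k* = 2.
With the neighbour holding the right, the nightclub must at least compensate total damage at k*: 35 + 156 = 191.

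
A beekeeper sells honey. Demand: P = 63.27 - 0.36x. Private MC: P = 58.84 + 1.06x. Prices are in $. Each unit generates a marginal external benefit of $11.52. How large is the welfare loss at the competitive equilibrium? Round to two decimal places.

Market equilibrium (private): 58.84 + 1.06x = 63.27 - 0.36x → x_m = 3.1197.
Social marginal cost = private MC − MEB = 47.32 + 1.06x.
Set SMC = demand: 47.32 + 1.06x = 63.27 - 0.36x → x* = 11.2324.
The welfare-loss triangle has base |x_m − x*| and height MEB(x_m) (the vertical gap between SMC and demand is zero at x* and MEB at x_m).
DWL = ½ × 8.1127 × 11.5200 = 46.7292.

DWL = $46.73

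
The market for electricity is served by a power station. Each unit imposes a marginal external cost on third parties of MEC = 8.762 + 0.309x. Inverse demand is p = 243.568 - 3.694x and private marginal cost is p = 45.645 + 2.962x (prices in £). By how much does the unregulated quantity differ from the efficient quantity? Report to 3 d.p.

2.577 units

Market equilibrium (private): 45.645 + 2.962x = 243.568 - 3.694x → x_m = 29.7360.
Social marginal cost = private MC + MEC = 54.407 + 3.271x.
Set SMC = demand: 54.407 + 3.271x = 243.568 - 3.694x → x* = 27.1588.
Gap = |29.7360 − 27.1588| = 2.5772.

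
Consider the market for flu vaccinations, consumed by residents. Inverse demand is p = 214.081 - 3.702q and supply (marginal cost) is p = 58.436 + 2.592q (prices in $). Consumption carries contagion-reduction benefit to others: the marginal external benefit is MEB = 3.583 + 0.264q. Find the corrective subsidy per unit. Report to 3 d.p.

Social marginal benefit = demand + MEB = 217.664 - 3.438q.
Set SMB = MC: 217.664 - 3.438q = 58.436 + 2.592q → q* = 26.4060.
The Pigouvian subsidy equals MEB at q*: 3.583 + 0.264×26.4060 = 10.5542.

subsidy = $10.554 per unit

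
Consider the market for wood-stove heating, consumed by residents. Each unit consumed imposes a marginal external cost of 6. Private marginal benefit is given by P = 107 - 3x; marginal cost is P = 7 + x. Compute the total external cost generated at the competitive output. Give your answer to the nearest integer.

150

Market equilibrium (private): 7 + x = 107 - 3x → x_m = 25.0000.
Total external cost = MEC × x_m = 6 × 25.0000 = 150.0000.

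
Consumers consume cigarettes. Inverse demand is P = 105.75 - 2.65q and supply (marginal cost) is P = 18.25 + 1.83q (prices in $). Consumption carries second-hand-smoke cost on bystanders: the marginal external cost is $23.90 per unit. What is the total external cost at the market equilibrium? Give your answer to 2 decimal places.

$466.80

Market equilibrium (private): 18.25 + 1.83q = 105.75 - 2.65q → q_m = 19.5313.
Total external cost = MEC × q_m = 23.90 × 19.5313 = 466.7981.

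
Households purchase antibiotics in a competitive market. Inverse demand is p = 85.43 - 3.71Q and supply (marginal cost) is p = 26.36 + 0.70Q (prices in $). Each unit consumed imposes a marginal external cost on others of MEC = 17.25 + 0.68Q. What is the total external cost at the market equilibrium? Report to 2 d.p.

Market equilibrium (private): 26.36 + 0.70Q = 85.43 - 3.71Q → Q_m = 13.3946.
Total external cost = ∫₀^{Q_m} (17.25 + 0.68Q) dQ = 17.25×13.3946 + ½×0.68×13.3946² = 292.0581.

$292.06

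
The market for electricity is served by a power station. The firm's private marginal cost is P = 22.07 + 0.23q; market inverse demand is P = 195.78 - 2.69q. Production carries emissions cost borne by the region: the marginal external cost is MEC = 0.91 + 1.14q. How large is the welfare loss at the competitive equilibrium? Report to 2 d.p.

Market equilibrium (private): 22.07 + 0.23q = 195.78 - 2.69q → q_m = 59.4897.
Social marginal cost = private MC + MEC = 22.98 + 1.37q.
Set SMC = demand: 22.98 + 1.37q = 195.78 - 2.69q → q* = 42.5616.
Between q* and q_m the wedge SMC − demand runs linearly from 0 to MEC(q_m), so the loss is a triangle.
DWL = ½ × 16.9281 × 68.7283 = 581.7198.

DWL = 581.72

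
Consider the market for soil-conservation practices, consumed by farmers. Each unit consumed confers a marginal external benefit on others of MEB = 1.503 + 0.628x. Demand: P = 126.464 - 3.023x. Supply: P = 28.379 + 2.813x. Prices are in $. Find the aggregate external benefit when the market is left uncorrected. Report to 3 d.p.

$113.957

Market equilibrium (private): 28.379 + 2.813x = 126.464 - 3.023x → x_m = 16.8069.
Total external benefit = ∫₀^{x_m} (1.503 + 0.628x) dx = 1.503×16.8069 + ½×0.628×16.8069² = 113.9569.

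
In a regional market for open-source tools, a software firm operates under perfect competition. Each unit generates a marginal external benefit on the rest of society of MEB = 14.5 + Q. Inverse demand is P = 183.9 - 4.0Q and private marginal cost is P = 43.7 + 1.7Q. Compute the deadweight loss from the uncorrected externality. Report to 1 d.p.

Market equilibrium (private): 43.7 + 1.7Q = 183.9 - 4.0Q → Q_m = 24.5965.
Social marginal cost = private MC − MEB = 29.2 + 0.7Q.
Set SMC = demand: 29.2 + 0.7Q = 183.9 - 4.0Q → Q* = 32.9149.
Between Q* and Q_m the wedge demand − SMC runs linearly from 0 to MEB(Q_m), so the loss is a triangle.
DWL = ½ × 8.3184 × 39.0965 = 162.6102.

DWL = 162.6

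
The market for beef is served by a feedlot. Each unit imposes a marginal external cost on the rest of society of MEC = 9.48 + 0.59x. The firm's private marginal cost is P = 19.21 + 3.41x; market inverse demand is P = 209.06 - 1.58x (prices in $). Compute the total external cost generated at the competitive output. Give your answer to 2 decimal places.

$787.69

Market equilibrium (private): 19.21 + 3.41x = 209.06 - 1.58x → x_m = 38.0461.
Total external cost = ∫₀^{x_m} (9.48 + 0.59x) dx = 9.48×38.0461 + ½×0.59×38.0461² = 787.6912.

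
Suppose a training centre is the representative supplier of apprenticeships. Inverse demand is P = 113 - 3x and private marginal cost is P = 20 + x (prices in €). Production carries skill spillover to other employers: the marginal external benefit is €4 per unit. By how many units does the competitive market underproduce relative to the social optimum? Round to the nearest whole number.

1 units

Market equilibrium (private): 20 + x = 113 - 3x → x_m = 23.2500.
Social marginal cost = private MC − MEB = 16 + x.
Set SMC = demand: 16 + x = 113 - 3x → x* = 24.2500.
Gap = |23.2500 − 24.2500| = 1.0000.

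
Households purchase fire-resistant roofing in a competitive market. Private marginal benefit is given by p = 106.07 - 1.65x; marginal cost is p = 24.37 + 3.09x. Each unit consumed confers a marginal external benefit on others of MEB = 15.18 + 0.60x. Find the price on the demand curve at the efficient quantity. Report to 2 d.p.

Social marginal benefit = demand + MEB = 121.25 - 1.05x.
Set SMB = MC: 121.25 - 1.05x = 24.37 + 3.09x → x* = 23.4010.
Consumer price on the demand curve at x*: 106.07 − 1.65×23.4010 = 67.4584.

P = 67.46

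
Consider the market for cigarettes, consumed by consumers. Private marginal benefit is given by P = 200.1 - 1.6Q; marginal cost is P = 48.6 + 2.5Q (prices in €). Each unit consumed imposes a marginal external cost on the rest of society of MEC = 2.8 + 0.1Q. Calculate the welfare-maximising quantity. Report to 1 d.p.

Social marginal benefit = demand − MEC = 197.3 - 1.7Q.
Set SMB = MC: 197.3 - 1.7Q = 48.6 + 2.5Q → Q* = 35.4048.

Q* = 35.4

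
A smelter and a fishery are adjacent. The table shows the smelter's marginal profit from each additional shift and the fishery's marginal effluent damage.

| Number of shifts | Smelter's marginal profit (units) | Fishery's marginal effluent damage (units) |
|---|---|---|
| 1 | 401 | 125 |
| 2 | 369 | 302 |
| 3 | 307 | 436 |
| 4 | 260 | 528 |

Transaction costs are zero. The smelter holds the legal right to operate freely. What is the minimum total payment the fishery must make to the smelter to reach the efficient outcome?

567

Left alone the smelter would choose level 4 (marginal profit stays positive).
Efficient level: k* = 2 (marginal profit ≥ marginal effluent damage through 2).
The fishery must at least cover the smelter's forgone profit from cutting 4→2: 307 + 260 = 567.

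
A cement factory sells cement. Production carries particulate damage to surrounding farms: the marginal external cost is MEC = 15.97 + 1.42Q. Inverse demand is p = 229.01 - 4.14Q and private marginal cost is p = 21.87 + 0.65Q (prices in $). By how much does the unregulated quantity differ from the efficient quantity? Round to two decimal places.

12.46 units

Market equilibrium (private): 21.87 + 0.65Q = 229.01 - 4.14Q → Q_m = 43.2443.
Social marginal cost = private MC + MEC = 37.84 + 2.07Q.
Set SMC = demand: 37.84 + 2.07Q = 229.01 - 4.14Q → Q* = 30.7842.
Gap = |43.2443 − 30.7842| = 12.4601.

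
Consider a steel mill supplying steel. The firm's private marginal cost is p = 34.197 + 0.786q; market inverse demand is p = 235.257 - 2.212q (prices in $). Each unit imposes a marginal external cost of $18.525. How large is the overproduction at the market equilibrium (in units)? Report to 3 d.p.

Market equilibrium (private): 34.197 + 0.786q = 235.257 - 2.212q → q_m = 67.0647.
Social marginal cost = private MC + MEC = 52.722 + 0.786q.
Set SMC = demand: 52.722 + 0.786q = 235.257 - 2.212q → q* = 60.8856.
Gap = |67.0647 − 60.8856| = 6.1791.

6.179 units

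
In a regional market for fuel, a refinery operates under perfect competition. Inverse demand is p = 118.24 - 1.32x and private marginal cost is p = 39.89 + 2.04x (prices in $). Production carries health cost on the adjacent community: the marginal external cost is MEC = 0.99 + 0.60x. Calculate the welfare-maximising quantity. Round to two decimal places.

Social marginal cost = private MC + MEC = 40.88 + 2.64x.
Set SMC = demand: 40.88 + 2.64x = 118.24 - 1.32x → x* = 19.5354.

x* = 19.54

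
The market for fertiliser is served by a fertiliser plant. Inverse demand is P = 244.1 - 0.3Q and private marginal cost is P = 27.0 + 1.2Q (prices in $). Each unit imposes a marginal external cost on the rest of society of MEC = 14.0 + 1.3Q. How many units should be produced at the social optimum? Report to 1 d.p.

Q* = 72.5

Social marginal cost = private MC + MEC = 41.0 + 2.5Q.
Set SMC = demand: 41.0 + 2.5Q = 244.1 - 0.3Q → Q* = 72.5357.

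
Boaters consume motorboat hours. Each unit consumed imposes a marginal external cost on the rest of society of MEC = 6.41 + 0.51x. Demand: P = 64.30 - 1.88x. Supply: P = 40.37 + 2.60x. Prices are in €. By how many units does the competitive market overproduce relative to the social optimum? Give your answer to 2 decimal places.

Market equilibrium (private): 40.37 + 2.60x = 64.30 - 1.88x → x_m = 5.3415.
Social marginal benefit = demand − MEC = 57.89 - 2.39x.
Set SMB = MC: 57.89 - 2.39x = 40.37 + 2.60x → x* = 3.5110.
Gap = |5.3415 − 3.5110| = 1.8305.

1.83 units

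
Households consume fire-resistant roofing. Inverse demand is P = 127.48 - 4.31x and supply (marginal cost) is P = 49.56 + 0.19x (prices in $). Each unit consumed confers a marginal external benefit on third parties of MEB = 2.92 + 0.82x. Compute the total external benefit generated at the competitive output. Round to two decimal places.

Market equilibrium (private): 49.56 + 0.19x = 127.48 - 4.31x → x_m = 17.3156.
Total external benefit = ∫₀^{x_m} (2.92 + 0.82x) dx = 2.92×17.3156 + ½×0.82×17.3156² = 173.4919.

$173.49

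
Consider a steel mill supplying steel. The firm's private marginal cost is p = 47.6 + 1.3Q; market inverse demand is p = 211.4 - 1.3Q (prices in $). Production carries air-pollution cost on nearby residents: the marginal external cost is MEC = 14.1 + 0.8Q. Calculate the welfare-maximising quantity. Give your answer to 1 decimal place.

Q* = 44.0

Social marginal cost = private MC + MEC = 61.7 + 2.1Q.
Set SMC = demand: 61.7 + 2.1Q = 211.4 - 1.3Q → Q* = 44.0294.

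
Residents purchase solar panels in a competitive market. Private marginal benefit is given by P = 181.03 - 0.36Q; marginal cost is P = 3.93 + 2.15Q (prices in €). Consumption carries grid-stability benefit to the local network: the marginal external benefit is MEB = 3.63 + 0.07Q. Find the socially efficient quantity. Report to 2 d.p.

Q* = 74.07

Social marginal benefit = demand + MEB = 184.66 - 0.29Q.
Set SMB = MC: 184.66 - 0.29Q = 3.93 + 2.15Q → Q* = 74.0697.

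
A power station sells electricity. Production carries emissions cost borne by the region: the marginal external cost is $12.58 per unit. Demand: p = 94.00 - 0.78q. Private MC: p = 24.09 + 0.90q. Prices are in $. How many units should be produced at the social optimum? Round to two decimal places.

q* = 34.13

Social marginal cost = private MC + MEC = 36.67 + 0.90q.
Set SMC = demand: 36.67 + 0.90q = 94.00 - 0.78q → q* = 34.1250.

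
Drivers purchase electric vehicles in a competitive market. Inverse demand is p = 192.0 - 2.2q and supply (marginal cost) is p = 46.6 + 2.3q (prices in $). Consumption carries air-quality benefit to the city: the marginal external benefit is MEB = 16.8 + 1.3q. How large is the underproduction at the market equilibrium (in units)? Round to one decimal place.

Market equilibrium (private): 46.6 + 2.3q = 192.0 - 2.2q → q_m = 32.3111.
Social marginal benefit = demand + MEB = 208.8 - 0.9q.
Set SMB = MC: 208.8 - 0.9q = 46.6 + 2.3q → q* = 50.6875.
Gap = |32.3111 − 50.6875| = 18.3764.

18.4 units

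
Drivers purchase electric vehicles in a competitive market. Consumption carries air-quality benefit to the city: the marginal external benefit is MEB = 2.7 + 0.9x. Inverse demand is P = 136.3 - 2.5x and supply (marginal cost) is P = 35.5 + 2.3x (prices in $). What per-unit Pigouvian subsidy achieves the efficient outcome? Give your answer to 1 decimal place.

subsidy = $26.6 per unit

Social marginal benefit = demand + MEB = 139.0 - 1.6x.
Set SMB = MC: 139.0 - 1.6x = 35.5 + 2.3x → x* = 26.5385.
The Pigouvian subsidy equals MEB at x*: 2.7 + 0.9×26.5385 = 26.5847.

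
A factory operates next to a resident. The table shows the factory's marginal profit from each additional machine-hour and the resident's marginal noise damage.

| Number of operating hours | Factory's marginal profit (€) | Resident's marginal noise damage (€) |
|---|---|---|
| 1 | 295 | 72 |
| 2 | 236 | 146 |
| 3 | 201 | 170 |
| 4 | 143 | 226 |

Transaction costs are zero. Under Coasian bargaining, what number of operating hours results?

Bargaining reaches the level where marginal profit last exceeds marginal noise damage.
That holds through level 3 (201 ≥ 170) but not at 4 (143 < 226).

3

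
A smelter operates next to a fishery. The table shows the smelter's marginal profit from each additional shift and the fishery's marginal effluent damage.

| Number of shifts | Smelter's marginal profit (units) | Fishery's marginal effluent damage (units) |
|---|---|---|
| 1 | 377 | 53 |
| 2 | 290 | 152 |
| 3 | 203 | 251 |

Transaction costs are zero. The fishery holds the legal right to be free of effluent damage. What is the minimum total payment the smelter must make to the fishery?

205

Efficient level: marginal profit ≥ marginal effluent damage through level 2, so k* = 2.
With the fishery holding the right, the smelter must at least compensate total damage at k*: 53 + 152 = 205.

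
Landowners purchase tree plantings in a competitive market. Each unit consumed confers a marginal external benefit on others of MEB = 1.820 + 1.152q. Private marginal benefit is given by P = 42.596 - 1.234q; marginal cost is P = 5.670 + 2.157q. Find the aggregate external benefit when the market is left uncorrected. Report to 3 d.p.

88.120

Market equilibrium (private): 5.670 + 2.157q = 42.596 - 1.234q → q_m = 10.8894.
Total external benefit = ∫₀^{q_m} (1.820 + 1.152q) dq = 1.820×10.8894 + ½×1.152×10.8894² = 88.1202.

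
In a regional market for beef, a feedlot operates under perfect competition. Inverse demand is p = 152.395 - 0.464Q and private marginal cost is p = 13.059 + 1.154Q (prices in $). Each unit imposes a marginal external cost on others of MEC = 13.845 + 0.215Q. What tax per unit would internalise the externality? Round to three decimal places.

Social marginal cost = private MC + MEC = 26.904 + 1.369Q.
Set SMC = demand: 26.904 + 1.369Q = 152.395 - 0.464Q → Q* = 68.4621.
The Pigouvian tax equals MEC at Q*: 13.845 + 0.215×68.4621 = 28.5644.

tax = $28.564 per unit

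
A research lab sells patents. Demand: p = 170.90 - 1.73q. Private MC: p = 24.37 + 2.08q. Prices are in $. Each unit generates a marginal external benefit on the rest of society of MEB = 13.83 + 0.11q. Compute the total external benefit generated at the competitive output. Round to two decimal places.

$613.24

Market equilibrium (private): 24.37 + 2.08q = 170.90 - 1.73q → q_m = 38.4593.
Total external benefit = ∫₀^{q_m} (13.83 + 0.11q) dq = 13.83×38.4593 + ½×0.11×38.4593² = 613.2436.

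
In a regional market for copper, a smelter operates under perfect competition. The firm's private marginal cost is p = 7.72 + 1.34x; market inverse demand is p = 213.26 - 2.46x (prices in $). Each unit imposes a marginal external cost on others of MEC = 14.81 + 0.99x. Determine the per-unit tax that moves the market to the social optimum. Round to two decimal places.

tax = $54.23 per unit

Social marginal cost = private MC + MEC = 22.53 + 2.33x.
Set SMC = demand: 22.53 + 2.33x = 213.26 - 2.46x → x* = 39.8184.
The Pigouvian tax equals MEC at x*: 14.81 + 0.99×39.8184 = 54.2302.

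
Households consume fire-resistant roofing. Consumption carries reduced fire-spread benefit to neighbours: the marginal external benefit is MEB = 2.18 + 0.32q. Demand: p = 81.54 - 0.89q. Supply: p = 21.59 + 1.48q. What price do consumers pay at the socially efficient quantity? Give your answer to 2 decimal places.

P = 54.57

Social marginal benefit = demand + MEB = 83.72 - 0.57q.
Set SMB = MC: 83.72 - 0.57q = 21.59 + 1.48q → q* = 30.3073.
Consumer price on the demand curve at q*: 81.54 − 0.89×30.3073 = 54.5665.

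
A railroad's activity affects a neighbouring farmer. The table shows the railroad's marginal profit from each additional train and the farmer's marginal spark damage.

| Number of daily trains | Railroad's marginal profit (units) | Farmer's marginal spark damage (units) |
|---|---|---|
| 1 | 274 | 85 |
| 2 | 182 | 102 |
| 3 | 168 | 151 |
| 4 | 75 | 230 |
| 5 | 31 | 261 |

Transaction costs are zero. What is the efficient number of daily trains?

Bargaining reaches the level where marginal profit last exceeds marginal spark damage.
That holds through level 3 (168 ≥ 151) but not at 4 (75 < 230).

3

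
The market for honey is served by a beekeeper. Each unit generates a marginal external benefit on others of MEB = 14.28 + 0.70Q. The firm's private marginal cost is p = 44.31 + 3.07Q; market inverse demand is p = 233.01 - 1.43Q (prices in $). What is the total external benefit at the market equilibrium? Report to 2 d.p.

$1214.25

Market equilibrium (private): 44.31 + 3.07Q = 233.01 - 1.43Q → Q_m = 41.9333.
Total external benefit = ∫₀^{Q_m} (14.28 + 0.70Q) dQ = 14.28×41.9333 + ½×0.70×41.9333² = 1214.2481.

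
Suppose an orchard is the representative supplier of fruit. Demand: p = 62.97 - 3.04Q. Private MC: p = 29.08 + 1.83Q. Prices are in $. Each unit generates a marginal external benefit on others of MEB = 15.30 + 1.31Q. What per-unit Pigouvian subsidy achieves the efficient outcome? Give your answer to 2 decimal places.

subsidy = $33.40 per unit

Social marginal cost = private MC − MEB = 13.78 + 0.52Q.
Set SMC = demand: 13.78 + 0.52Q = 62.97 - 3.04Q → Q* = 13.8174.
The Pigouvian subsidy equals MEB at Q*: 15.30 + 1.31×13.8174 = 33.4008.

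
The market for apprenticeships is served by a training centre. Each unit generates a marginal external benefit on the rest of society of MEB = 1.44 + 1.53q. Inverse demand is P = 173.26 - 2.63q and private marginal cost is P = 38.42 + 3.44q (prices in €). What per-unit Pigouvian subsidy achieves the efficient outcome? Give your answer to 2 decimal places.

subsidy = €47.37 per unit

Social marginal cost = private MC − MEB = 36.98 + 1.91q.
Set SMC = demand: 36.98 + 1.91q = 173.26 - 2.63q → q* = 30.0176.
The Pigouvian subsidy equals MEB at q*: 1.44 + 1.53×30.0176 = 47.3669.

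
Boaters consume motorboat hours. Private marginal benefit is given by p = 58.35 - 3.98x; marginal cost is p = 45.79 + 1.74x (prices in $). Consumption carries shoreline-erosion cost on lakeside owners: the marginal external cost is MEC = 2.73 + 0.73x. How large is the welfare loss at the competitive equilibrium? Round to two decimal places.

Market equilibrium (private): 45.79 + 1.74x = 58.35 - 3.98x → x_m = 2.1958.
Social marginal benefit = demand − MEC = 55.62 - 4.71x.
Set SMB = MC: 55.62 - 4.71x = 45.79 + 1.74x → x* = 1.5240.
The loss is the area between SMB and MC from x* to x_m; with linear curves that's a triangle of height MEC(x_m).
DWL = ½ × 0.6718 × 4.3329 = 1.4554.

DWL = $1.46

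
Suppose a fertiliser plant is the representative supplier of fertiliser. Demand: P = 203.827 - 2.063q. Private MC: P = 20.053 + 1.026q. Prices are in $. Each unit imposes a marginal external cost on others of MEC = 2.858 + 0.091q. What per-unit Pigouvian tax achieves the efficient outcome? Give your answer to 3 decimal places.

tax = $8.035 per unit

Social marginal cost = private MC + MEC = 22.911 + 1.117q.
Set SMC = demand: 22.911 + 1.117q = 203.827 - 2.063q → q* = 56.8918.
The Pigouvian tax equals MEC at q*: 2.858 + 0.091×56.8918 = 8.0352.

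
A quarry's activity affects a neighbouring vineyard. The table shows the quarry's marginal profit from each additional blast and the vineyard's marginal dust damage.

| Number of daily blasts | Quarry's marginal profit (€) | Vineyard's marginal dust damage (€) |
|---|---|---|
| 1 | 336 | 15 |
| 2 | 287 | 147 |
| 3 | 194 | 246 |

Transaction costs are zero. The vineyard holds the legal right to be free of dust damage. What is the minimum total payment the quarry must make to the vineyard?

€162

Efficient level: marginal profit ≥ marginal dust damage through level 2, so k* = 2.
With the vineyard holding the right, the quarry must at least compensate total damage at k*: 15 + 147 = 162.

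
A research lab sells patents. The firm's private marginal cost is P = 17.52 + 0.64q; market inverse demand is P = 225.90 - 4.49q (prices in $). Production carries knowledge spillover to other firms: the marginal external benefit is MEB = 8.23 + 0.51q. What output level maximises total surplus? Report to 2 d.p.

q* = 46.89

Social marginal cost = private MC − MEB = 9.29 + 0.13q.
Set SMC = demand: 9.29 + 0.13q = 225.90 - 4.49q → q* = 46.8853.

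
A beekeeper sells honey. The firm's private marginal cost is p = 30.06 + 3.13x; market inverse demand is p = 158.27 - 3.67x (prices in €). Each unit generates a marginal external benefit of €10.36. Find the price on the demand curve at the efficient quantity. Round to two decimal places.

Social marginal cost = private MC − MEB = 19.70 + 3.13x.
Set SMC = demand: 19.70 + 3.13x = 158.27 - 3.67x → x* = 20.3779.
Consumer price on the demand curve at x*: 158.27 − 3.67×20.3779 = 83.4831.

P = €83.48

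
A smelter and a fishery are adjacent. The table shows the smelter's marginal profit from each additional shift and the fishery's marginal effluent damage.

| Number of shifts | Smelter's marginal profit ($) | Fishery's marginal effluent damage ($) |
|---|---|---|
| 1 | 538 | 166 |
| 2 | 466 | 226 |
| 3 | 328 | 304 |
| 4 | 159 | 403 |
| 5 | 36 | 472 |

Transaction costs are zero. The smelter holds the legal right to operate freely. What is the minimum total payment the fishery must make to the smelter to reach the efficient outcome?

Left alone the smelter would choose level 5 (marginal profit stays positive).
Efficient level: k* = 3 (marginal profit ≥ marginal effluent damage through 3).
The fishery must at least cover the smelter's forgone profit from cutting 5→3: 159 + 36 = 195.

$195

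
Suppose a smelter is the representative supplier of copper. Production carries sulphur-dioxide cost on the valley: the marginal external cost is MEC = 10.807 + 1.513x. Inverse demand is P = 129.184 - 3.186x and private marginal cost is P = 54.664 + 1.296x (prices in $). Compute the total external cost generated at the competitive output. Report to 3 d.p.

Market equilibrium (private): 54.664 + 1.296x = 129.184 - 3.186x → x_m = 16.6265.
Total external cost = ∫₀^{x_m} (10.807 + 1.513x) dx = 10.807×16.6265 + ½×1.513×16.6265² = 388.8098.

$388.810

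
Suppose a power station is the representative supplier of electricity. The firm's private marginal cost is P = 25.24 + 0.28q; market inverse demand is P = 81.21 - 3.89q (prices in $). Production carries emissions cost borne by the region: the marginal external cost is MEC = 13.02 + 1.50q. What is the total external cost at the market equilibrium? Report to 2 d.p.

$309.87

Market equilibrium (private): 25.24 + 0.28q = 81.21 - 3.89q → q_m = 13.4221.
Total external cost = ∫₀^{q_m} (13.02 + 1.50q) dq = 13.02×13.4221 + ½×1.50×13.4221² = 309.8703.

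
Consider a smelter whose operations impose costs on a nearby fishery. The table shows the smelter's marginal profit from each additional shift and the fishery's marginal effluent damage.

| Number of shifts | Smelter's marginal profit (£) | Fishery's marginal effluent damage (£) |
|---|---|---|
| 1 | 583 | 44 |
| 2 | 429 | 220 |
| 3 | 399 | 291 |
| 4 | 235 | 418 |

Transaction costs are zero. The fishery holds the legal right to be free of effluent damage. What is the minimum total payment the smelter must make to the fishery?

£555

Efficient level: marginal profit ≥ marginal effluent damage through level 3, so k* = 3.
With the fishery holding the right, the smelter must at least compensate total damage at k*: 44 + 220 + 291 = 555.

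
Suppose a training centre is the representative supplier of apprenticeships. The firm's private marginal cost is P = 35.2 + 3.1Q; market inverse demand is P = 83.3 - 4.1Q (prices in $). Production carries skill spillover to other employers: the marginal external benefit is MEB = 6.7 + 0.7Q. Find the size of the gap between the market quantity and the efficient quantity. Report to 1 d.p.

Market equilibrium (private): 35.2 + 3.1Q = 83.3 - 4.1Q → Q_m = 6.6806.
Social marginal cost = private MC − MEB = 28.5 + 2.4Q.
Set SMC = demand: 28.5 + 2.4Q = 83.3 - 4.1Q → Q* = 8.4308.
Gap = |6.6806 − 8.4308| = 1.7502.

1.8 units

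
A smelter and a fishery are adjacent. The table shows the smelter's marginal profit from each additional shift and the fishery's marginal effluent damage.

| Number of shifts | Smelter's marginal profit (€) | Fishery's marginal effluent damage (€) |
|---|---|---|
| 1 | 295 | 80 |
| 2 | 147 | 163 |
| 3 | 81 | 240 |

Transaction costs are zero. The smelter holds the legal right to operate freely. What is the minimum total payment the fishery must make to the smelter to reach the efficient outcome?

€228

Left alone the smelter would choose level 3 (marginal profit stays positive).
Efficient level: k* = 1 (marginal profit ≥ marginal effluent damage through 1).
The fishery must at least cover the smelter's forgone profit from cutting 3→1: 147 + 81 = 228.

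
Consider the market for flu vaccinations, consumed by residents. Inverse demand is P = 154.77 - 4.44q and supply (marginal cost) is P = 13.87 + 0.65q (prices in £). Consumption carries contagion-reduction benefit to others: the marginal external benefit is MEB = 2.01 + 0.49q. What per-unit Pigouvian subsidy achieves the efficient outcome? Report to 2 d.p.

Social marginal benefit = demand + MEB = 156.78 - 3.95q.
Set SMB = MC: 156.78 - 3.95q = 13.87 + 0.65q → q* = 31.0674.
The Pigouvian subsidy equals MEB at q*: 2.01 + 0.49×31.0674 = 17.2330.

subsidy = £17.23 per unit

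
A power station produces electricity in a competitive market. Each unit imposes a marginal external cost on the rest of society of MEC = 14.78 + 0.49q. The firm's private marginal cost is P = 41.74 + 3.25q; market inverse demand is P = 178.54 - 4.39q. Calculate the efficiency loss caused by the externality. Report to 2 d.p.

Market equilibrium (private): 41.74 + 3.25q = 178.54 - 4.39q → q_m = 17.9058.
Social marginal cost = private MC + MEC = 56.52 + 3.74q.
Set SMC = demand: 56.52 + 3.74q = 178.54 - 4.39q → q* = 15.0086.
Height of the DWL triangle at q_m is SMC(q_m) − demand(q_m) = MEC(q_m) = 23.5538.
DWL = ½ × 2.8972 × 23.5538 = 34.1200.

DWL = 34.12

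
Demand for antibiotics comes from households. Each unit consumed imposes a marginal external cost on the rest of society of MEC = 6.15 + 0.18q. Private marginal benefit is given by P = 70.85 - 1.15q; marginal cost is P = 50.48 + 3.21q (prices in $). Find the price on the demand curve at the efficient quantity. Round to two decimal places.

P = $67.25

Social marginal benefit = demand − MEC = 64.70 - 1.33q.
Set SMB = MC: 64.70 - 1.33q = 50.48 + 3.21q → q* = 3.1322.
Consumer price on the demand curve at q*: 70.85 − 1.15×3.1322 = 67.2480.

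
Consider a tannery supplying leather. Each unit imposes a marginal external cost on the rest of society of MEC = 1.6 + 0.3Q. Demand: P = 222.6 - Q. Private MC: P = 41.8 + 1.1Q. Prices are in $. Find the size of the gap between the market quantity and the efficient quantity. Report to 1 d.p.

Market equilibrium (private): 41.8 + 1.1Q = 222.6 - Q → Q_m = 86.0952.
Social marginal cost = private MC + MEC = 43.4 + 1.4Q.
Set SMC = demand: 43.4 + 1.4Q = 222.6 - Q → Q* = 74.6667.
Gap = |86.0952 − 74.6667| = 11.4285.

11.4 units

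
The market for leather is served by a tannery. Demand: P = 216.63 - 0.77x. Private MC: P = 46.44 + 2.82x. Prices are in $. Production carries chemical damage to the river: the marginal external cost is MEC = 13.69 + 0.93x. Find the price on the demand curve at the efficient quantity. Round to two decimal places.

P = $189.97

Social marginal cost = private MC + MEC = 60.13 + 3.75x.
Set SMC = demand: 60.13 + 3.75x = 216.63 - 0.77x → x* = 34.6239.
Consumer price on the demand curve at x*: 216.63 − 0.77×34.6239 = 189.9696.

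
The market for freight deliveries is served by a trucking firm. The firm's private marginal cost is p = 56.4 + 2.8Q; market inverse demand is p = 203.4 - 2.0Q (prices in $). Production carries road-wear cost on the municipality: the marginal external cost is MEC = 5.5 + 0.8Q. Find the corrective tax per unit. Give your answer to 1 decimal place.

tax = $25.7 per unit

Social marginal cost = private MC + MEC = 61.9 + 3.6Q.
Set SMC = demand: 61.9 + 3.6Q = 203.4 - 2.0Q → Q* = 25.2679.
The Pigouvian tax equals MEC at Q*: 5.5 + 0.8×25.2679 = 25.7143.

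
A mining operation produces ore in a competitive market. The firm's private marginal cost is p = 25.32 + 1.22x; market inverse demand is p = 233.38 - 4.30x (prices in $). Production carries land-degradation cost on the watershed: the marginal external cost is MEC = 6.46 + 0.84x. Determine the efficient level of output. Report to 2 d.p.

x* = 31.70

Social marginal cost = private MC + MEC = 31.78 + 2.06x.
Set SMC = demand: 31.78 + 2.06x = 233.38 - 4.30x → x* = 31.6981.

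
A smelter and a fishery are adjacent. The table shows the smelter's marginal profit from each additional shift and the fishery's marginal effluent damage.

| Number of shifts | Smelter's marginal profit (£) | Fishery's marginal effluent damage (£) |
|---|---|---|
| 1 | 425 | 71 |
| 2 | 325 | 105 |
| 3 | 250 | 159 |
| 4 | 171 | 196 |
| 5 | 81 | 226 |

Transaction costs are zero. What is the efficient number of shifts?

Bargaining reaches the level where marginal profit last exceeds marginal effluent damage.
That holds through level 3 (250 ≥ 159) but not at 4 (171 < 196).

3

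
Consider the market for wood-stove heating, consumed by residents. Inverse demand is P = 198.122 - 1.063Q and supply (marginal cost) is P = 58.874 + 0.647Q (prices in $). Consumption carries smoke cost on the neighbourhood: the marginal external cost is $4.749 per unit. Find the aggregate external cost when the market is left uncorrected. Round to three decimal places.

Market equilibrium (private): 58.874 + 0.647Q = 198.122 - 1.063Q → Q_m = 81.4316.
Total external cost = MEC × Q_m = 4.749 × 81.4316 = 386.7187.

$386.719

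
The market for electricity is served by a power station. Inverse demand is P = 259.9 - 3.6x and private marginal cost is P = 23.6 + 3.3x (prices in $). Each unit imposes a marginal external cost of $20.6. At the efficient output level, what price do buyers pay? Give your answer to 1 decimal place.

P = $147.4

Social marginal cost = private MC + MEC = 44.2 + 3.3x.
Set SMC = demand: 44.2 + 3.3x = 259.9 - 3.6x → x* = 31.2609.
Consumer price on the demand curve at x*: 259.9 − 3.6×31.2609 = 147.3608.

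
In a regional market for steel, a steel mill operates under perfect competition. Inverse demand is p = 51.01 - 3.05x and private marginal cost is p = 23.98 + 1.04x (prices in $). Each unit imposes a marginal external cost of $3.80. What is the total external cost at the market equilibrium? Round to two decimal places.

Market equilibrium (private): 23.98 + 1.04x = 51.01 - 3.05x → x_m = 6.6088.
Total external cost = MEC × x_m = 3.80 × 6.6088 = 25.1134.

$25.11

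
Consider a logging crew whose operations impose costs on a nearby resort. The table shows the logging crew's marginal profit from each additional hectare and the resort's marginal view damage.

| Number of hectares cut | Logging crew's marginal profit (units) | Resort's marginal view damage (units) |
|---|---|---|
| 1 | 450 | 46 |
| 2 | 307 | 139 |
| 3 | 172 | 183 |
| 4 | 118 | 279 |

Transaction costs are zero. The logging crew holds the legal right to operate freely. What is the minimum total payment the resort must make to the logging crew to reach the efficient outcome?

290

Left alone the logging crew would choose level 4 (marginal profit stays positive).
Efficient level: k* = 2 (marginal profit ≥ marginal view damage through 2).
The resort must at least cover the logging crew's forgone profit from cutting 4→2: 172 + 118 = 290.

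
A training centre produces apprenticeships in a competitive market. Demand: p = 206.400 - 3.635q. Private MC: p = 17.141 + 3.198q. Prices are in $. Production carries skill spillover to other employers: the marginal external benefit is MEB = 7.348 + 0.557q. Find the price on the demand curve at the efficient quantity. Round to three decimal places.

Social marginal cost = private MC − MEB = 9.793 + 2.641q.
Set SMC = demand: 9.793 + 2.641q = 206.400 - 3.635q → q* = 31.3268.
Consumer price on the demand curve at q*: 206.400 − 3.635×31.3268 = 92.5271.

P = $92.527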